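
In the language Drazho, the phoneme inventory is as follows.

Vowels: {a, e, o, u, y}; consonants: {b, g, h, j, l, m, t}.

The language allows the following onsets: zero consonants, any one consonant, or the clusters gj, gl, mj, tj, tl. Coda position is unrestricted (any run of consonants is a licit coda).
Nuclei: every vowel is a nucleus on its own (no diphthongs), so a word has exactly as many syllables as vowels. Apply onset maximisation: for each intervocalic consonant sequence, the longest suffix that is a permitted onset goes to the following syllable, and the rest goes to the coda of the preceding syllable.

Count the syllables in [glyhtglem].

The vowels are y, e — 2 nuclei, so 2 syllables.

2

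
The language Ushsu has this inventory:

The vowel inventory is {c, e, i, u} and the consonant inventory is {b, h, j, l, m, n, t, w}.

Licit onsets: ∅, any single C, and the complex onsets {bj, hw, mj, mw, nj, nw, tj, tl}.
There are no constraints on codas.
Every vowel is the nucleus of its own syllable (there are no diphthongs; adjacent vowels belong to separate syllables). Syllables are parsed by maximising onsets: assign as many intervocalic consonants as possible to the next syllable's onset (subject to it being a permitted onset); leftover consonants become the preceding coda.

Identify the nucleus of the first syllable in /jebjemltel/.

Vowels present: e, e, e; each is a nucleus, giving 3 syllables.
The first nucleus (vowel 1 from the left) is /e/.

e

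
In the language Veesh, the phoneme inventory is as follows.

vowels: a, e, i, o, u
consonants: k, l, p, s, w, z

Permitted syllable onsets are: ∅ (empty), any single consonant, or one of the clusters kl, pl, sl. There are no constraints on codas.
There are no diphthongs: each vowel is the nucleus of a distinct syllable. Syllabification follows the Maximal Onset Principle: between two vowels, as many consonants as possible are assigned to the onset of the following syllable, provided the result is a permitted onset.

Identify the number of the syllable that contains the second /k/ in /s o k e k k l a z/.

Vowels present: o, e, a; each is a nucleus, giving 3 syllables.
σ1/σ2 boundary: /k/ → onset of the next syllable (single consonants are always licit onsets).
σ2/σ3 boundary: /kkl/ splits as /k/ + /kl/ (/kl/ is the longest suffix that is a licit onset).
So the parse is so.kek.klaz.
The second /k/ is in the coda of syllable 2 (/kek/).

2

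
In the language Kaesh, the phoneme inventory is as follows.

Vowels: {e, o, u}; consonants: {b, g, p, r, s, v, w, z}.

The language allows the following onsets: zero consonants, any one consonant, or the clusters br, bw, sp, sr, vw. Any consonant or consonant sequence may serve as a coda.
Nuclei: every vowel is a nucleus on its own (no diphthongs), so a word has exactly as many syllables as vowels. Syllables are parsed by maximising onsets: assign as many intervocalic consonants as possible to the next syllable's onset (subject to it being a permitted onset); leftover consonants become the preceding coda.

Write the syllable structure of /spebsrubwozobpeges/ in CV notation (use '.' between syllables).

Vowels present: e, u, o, o, e, e; each is a nucleus, giving 6 syllables.
V1 /e/ – V2 /u/: /bsr/; trying suffixes from longest down, /sr/ is the first permitted one, so coda /b/ | onset /sr/.
V2 /u/ – V3 /o/: /bw/ — entire cluster is a permitted onset → onset /bw/, coda ∅.
V3 /o/ – V4 /o/: just /z/ — single C goes to the following onset.
V4 /o/ – V5 /e/: /bp/ splits as /b/ + /p/ (/p/ is the longest suffix that is a licit onset).
V5 /e/ – V6 /e/: /g/ → onset of the next syllable (single consonants are always licit onsets).
Syllabification: speb.sru.bwo.zob.pe.ges.
Mapping each syllable to C/V: /speb/ → CCVC, /sru/ → CCV, /bwo/ → CCV, /zob/ → CVC, /pe/ → CV, /ges/ → CVC.

CCVC.CCV.CCV.CVC.CV.CVC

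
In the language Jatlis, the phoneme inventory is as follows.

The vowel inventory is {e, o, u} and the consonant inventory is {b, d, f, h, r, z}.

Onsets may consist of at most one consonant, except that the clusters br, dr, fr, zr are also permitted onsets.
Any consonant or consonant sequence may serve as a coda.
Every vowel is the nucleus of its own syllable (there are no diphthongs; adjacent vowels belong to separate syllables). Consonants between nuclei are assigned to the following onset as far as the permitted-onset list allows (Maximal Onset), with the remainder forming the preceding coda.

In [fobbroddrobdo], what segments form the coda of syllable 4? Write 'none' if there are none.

none

The vowels are o, o, o, o — 4 nuclei, so 4 syllables.
σ1/σ2 boundary: /bbr/ — longest licit onset from the right is /br/, leaving /b/ as coda.
σ2/σ3 boundary: /ddr/; trying suffixes from longest down, /dr/ is the first permitted one, so coda /d/ | onset /dr/.
σ3/σ4 boundary: cluster /bd/ — the longest permitted-onset suffix is /d/; onset = /d/, preceding coda = /b/.
Putting it together: fob.brod.drob.do.
Syllable 4 is /do/: onset /d/, nucleus /o/, coda ∅.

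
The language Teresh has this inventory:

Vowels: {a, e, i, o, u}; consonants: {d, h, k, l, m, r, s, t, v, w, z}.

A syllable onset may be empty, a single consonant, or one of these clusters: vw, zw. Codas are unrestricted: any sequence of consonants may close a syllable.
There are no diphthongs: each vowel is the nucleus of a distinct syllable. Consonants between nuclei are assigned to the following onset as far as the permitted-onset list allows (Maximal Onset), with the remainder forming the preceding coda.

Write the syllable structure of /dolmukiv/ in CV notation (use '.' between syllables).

Vowels present: o, u, i; each is a nucleus, giving 3 syllables.
/o…u/ gap (V1→V2): /lm/; trying suffixes from longest down, /m/ is the first permitted one, so coda /l/ | onset /m/.
/u…i/ gap (V2→V3): /k/ → onset of the next syllable (single consonants are always licit onsets).
Result: dol.mu.kiv.
Mapping each syllable to C/V: /dol/ → CVC, /mu/ → CV, /kiv/ → CVC.

CVC.CV.CVC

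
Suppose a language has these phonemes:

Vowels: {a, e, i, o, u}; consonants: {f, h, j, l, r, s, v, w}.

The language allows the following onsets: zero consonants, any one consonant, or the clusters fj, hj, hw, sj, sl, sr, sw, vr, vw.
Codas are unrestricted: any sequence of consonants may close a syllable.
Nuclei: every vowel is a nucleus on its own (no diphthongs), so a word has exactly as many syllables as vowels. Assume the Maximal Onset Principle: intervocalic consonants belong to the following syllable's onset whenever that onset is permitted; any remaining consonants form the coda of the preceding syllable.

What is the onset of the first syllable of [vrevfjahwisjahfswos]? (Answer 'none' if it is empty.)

vr

The vowels are e, a, i, a, o — 5 nuclei, so 5 syllables.
Between /e/ (V1) and /a/ (V2): /vfj/; trying suffixes from longest down, /fj/ is the first permitted one, so coda /v/ | onset /fj/.
Between /a/ (V2) and /i/ (V3): /hw/ — entire cluster is a permitted onset → onset /hw/, coda ∅.
Between /i/ (V3) and /a/ (V4): /sj/ is a licit onset in full, so it all attaches to the next syllable.
Between /a/ (V4) and /o/ (V5): cluster /hfsw/ — the longest permitted-onset suffix is /sw/; onset = /sw/, preceding coda = /hf/.
So the parse is vrev.fja.hwi.sjahf.swos.
Syllable 1 is /vrev/: onset /vr/, nucleus /e/, coda /v/.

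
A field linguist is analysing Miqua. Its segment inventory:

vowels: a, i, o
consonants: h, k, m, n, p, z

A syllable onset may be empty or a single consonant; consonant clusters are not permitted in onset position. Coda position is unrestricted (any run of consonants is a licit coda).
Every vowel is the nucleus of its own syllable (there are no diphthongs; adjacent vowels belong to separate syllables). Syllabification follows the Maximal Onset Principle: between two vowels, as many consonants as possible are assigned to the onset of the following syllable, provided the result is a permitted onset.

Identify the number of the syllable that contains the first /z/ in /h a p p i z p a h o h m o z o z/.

The vowels are a, i, a, o, o, o — 6 nuclei, so 6 syllables.
/a…i/ gap (V1→V2): cluster /pp/ — the longest permitted-onset suffix is /p/; onset = /p/, preceding coda = /p/.
/i…a/ gap (V2→V3): /zp/ — longest licit onset from the right is /p/, leaving /z/ as coda.
/a…o/ gap (V3→V4): /h/ → onset of the next syllable (single consonants are always licit onsets).
/o…o/ gap (V4→V5): /hm/ — longest licit onset from the right is /m/, leaving /h/ as coda.
/o…o/ gap (V5→V6): /z/ is a single consonant, so it becomes the next onset.
Syllabification: hap.piz.pa.hoh.mo.zoz.
The first /z/ is in the coda of syllable 2 (/piz/).

2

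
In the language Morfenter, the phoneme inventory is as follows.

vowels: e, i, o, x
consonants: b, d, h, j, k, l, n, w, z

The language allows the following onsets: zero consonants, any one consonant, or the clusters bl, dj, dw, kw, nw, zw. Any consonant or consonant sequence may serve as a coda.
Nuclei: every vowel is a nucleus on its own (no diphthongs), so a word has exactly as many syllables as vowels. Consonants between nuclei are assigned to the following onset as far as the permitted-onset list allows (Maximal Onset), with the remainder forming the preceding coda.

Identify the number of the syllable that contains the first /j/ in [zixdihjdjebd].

The vowels are i, x, i, e — 4 nuclei, so 4 syllables.
σ1/σ2 boundary: nothing intervenes; syllable break is V.V.
σ2/σ3 boundary: /d/ → onset of the next syllable (single consonants are always licit onsets).
σ3/σ4 boundary: /hjdj/ — longest licit onset from the right is /dj/, leaving /hj/ as coda.
Result: zi.x.dihj.djebd.
The first /j/ is in the coda of syllable 3 (/dihj/).

3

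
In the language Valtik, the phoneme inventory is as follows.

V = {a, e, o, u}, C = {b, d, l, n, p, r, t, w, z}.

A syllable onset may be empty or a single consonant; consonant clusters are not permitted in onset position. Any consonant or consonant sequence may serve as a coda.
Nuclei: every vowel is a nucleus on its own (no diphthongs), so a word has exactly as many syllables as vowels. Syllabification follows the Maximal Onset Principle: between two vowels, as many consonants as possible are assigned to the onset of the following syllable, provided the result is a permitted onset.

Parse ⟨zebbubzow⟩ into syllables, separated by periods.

Vowels present: e, u, o; each is a nucleus, giving 3 syllables.
Between /e/ (V1) and /u/ (V2): /bb/; trying suffixes from longest down, /b/ is the first permitted one, so coda /b/ | onset /b/.
Between /u/ (V2) and /o/ (V3): /bz/ splits as /b/ + /z/ (/z/ is the longest suffix that is a licit onset).

zeb.bub.zow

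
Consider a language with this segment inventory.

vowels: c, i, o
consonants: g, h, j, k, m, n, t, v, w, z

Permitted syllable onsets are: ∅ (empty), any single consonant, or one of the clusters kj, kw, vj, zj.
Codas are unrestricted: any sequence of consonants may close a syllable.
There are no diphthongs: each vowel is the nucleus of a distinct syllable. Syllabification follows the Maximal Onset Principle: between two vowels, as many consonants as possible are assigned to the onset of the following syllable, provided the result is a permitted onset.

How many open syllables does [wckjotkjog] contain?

1

The vowels are c, o, o — 3 nuclei, so 3 syllables.
V1 /c/ – V2 /o/: cluster /kj/ — /kj/ is itself a permitted onset, so the whole cluster goes right; preceding coda = ∅.
V2 /o/ – V3 /o/: cluster /tkj/ — the longest permitted-onset suffix is /kj/; onset = /kj/, preceding coda = /t/.
Syllabification: wc.kjot.kjog.
Classifying each syllable: /wc/ (open), /kjot/ (closed), /kjog/ (closed).
Open syllables: 1.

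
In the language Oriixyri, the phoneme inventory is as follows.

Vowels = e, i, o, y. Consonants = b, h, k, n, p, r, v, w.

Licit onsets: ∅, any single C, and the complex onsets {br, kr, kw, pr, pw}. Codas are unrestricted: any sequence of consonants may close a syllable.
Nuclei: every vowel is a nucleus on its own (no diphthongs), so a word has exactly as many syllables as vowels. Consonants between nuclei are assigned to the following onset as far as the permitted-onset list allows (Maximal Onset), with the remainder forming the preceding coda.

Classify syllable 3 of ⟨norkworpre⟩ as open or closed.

open

Vowels present: o, o, e; each is a nucleus, giving 3 syllables.
Between /o/ (V1) and /o/ (V2): /rkw/ splits as /r/ + /kw/ (/kw/ is the longest suffix that is a licit onset).
Between /o/ (V2) and /e/ (V3): cluster /rpr/ — the longest permitted-onset suffix is /pr/; onset = /pr/, preceding coda = /r/.
So the parse is nor.kwor.pre.
Syllable 3 is /pre/; it ends in its nucleus with no coda, so it is open.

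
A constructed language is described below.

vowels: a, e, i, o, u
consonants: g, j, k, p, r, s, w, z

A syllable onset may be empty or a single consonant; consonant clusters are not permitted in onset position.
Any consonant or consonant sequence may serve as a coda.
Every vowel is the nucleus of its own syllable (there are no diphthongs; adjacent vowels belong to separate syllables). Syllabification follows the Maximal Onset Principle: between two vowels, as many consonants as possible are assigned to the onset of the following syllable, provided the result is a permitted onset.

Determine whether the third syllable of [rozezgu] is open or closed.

Nuclei (vowels): o, e, u → 3 syllables.
σ1/σ2 boundary: just /z/ — single C goes to the following onset.
σ2/σ3 boundary: cluster /zg/ — the longest permitted-onset suffix is /g/; onset = /g/, preceding coda = /z/.
Result: ro.zez.gu.
Syllable 3 is /gu/; it ends in its nucleus with no coda, so it is open.

open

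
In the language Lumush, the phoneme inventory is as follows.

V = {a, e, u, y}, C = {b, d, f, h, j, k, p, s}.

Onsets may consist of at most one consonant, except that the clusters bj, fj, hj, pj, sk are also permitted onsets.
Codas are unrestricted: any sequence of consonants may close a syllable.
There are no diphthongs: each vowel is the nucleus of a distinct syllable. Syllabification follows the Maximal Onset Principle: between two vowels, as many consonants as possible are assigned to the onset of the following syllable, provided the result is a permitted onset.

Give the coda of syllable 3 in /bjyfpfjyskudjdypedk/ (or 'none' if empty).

dj

Nuclei (vowels): y, y, u, y, e → 5 syllables.
V1 /y/ – V2 /y/: /fpfj/; trying suffixes from longest down, /fj/ is the first permitted one, so coda /fp/ | onset /fj/.
V2 /y/ – V3 /u/: /sk/ is a licit onset in full, so it all attaches to the next syllable.
V3 /u/ – V4 /y/: cluster /djd/ — the longest permitted-onset suffix is /d/; onset = /d/, preceding coda = /dj/.
V4 /y/ – V5 /e/: /p/ → onset of the next syllable (single consonants are always licit onsets).
Syllabification: bjyfp.fjy.skudj.dy.pedk.
Syllable 3 is /skudj/: onset /sk/, nucleus /u/, coda /dj/.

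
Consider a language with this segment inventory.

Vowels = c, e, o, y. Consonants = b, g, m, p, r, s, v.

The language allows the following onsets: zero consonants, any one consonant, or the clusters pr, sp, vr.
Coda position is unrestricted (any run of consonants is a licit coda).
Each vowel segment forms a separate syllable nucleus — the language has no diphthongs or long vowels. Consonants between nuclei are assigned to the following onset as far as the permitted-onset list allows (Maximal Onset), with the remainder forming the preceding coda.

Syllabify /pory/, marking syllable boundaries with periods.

po.ry

The vowels are o, y — 2 nuclei, so 2 syllables.
σ1/σ2 boundary: /r/ → onset of the next syllable (single consonants are always licit onsets).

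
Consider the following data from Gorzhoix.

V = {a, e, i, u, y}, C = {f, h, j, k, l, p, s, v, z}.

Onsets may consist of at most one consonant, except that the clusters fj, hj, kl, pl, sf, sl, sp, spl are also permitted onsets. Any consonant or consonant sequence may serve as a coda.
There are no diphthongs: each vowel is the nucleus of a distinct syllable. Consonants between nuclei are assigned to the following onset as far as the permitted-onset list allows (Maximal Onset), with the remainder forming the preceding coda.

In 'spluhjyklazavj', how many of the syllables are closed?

Vowels present: u, y, a, a; each is a nucleus, giving 4 syllables.
σ1/σ2 boundary: cluster /hj/ — /hj/ is itself a permitted onset, so the whole cluster goes right; preceding coda = ∅.
σ2/σ3 boundary: /kl/ is a licit onset in full, so it all attaches to the next syllable.
σ3/σ4 boundary: just /z/ — single C goes to the following onset.
So the parse is splu.hjy.kla.zavj.
Classifying each syllable: /splu/ (open), /hjy/ (open), /kla/ (open), /zavj/ (closed).
Closed syllables: 1.

1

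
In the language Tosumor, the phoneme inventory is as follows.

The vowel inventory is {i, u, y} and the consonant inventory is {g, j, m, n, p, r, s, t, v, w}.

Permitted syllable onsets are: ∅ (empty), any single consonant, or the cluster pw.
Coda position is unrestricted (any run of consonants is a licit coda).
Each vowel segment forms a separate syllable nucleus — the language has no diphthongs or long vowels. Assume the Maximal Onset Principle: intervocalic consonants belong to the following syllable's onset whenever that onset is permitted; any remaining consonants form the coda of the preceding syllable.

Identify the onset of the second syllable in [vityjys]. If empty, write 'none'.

The vowels are i, y, y — 3 nuclei, so 3 syllables.
/i…y/ gap (V1→V2): just /t/ — single C goes to the following onset.
/y…y/ gap (V2→V3): /j/ → onset of the next syllable (single consonants are always licit onsets).
Syllabification: vi.ty.jys.
Syllable 2 is /ty/: onset /t/, nucleus /y/, coda ∅.

t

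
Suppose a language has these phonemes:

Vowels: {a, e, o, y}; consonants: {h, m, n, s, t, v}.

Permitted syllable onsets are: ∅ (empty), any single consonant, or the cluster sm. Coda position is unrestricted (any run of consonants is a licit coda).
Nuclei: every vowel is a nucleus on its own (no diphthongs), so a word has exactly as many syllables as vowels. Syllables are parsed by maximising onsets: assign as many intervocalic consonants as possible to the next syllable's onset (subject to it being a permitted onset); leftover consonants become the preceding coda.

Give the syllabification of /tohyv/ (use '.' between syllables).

to.hyv

Nuclei (vowels): o, y → 2 syllables.
/o…y/ gap (V1→V2): just /h/ — single C goes to the following onset.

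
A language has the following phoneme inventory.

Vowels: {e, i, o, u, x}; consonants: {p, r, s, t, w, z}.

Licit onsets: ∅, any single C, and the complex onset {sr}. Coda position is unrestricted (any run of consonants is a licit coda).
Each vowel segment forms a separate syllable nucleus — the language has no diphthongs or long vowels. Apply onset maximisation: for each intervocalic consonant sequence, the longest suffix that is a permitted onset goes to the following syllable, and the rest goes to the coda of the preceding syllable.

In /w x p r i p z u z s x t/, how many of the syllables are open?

Vowels present: x, i, u, x; each is a nucleus, giving 4 syllables.
V1 /x/ – V2 /i/: /pr/ — longest licit onset from the right is /r/, leaving /p/ as coda.
V2 /i/ – V3 /u/: /pz/; trying suffixes from longest down, /z/ is the first permitted one, so coda /p/ | onset /z/.
V3 /u/ – V4 /x/: cluster /zs/ — the longest permitted-onset suffix is /s/; onset = /s/, preceding coda = /z/.
So the parse is wxp.rip.zuz.sxt.
Classifying each syllable: /wxp/ (closed), /rip/ (closed), /zuz/ (closed), /sxt/ (closed).
Open syllables: 0.

0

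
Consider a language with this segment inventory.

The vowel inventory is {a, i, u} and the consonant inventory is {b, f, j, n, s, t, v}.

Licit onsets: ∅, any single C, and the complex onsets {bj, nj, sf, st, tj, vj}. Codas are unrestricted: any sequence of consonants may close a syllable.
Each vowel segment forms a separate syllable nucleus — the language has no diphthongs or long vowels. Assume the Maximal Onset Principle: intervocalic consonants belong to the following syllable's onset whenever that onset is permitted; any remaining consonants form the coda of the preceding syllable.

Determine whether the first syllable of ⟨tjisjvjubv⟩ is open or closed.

The vowels are i, u — 2 nuclei, so 2 syllables.
σ1/σ2 boundary: /sjvj/ splits as /sj/ + /vj/ (/vj/ is the longest suffix that is a licit onset).
Syllabification: tjisj.vjubv.
Syllable 1 is /tjisj/ with coda /sj/, so it is closed.

closed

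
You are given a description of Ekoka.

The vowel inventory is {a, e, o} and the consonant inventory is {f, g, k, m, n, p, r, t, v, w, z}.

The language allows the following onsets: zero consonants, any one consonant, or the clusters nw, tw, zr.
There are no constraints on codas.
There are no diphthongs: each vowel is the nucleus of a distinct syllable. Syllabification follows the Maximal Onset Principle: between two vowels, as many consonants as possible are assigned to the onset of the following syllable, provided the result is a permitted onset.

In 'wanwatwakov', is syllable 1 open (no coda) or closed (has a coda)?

Nuclei (vowels): a, a, a, o → 4 syllables.
/a…a/ gap (V1→V2): /nw/ — entire cluster is a permitted onset → onset /nw/, coda ∅.
/a…a/ gap (V2→V3): /tw/ is a licit onset in full, so it all attaches to the next syllable.
/a…o/ gap (V3→V4): /k/ is a single consonant, so it becomes the next onset.
So the parse is wa.nwa.twa.kov.
Syllable 1 is /wa/; it ends in its nucleus with no coda, so it is open.

open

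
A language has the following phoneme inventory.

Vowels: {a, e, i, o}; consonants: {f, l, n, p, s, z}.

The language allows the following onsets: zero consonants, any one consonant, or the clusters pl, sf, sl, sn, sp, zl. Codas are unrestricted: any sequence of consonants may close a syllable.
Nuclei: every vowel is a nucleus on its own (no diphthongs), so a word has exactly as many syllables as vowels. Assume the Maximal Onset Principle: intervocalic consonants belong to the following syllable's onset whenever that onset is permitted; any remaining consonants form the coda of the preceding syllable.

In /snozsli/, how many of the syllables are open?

Nuclei (vowels): o, i → 2 syllables.
σ1/σ2 boundary: /zsl/ splits as /z/ + /sl/ (/sl/ is the longest suffix that is a licit onset).
Syllabification: snoz.sli.
Classifying each syllable: /snoz/ (closed), /sli/ (open).
Open syllables: 1.

1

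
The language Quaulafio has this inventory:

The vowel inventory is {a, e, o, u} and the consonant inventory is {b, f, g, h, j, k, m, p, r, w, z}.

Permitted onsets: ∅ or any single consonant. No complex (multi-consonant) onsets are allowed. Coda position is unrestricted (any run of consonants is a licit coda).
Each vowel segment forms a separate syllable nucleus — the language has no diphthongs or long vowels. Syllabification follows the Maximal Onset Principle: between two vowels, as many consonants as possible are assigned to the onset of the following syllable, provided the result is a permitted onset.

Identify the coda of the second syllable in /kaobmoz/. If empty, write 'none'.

Nuclei (vowels): a, o, o → 3 syllables.
σ1/σ2 boundary: hiatus — the boundary sits between the two vowels.
σ2/σ3 boundary: /bm/ splits as /b/ + /m/ (/m/ is the longest suffix that is a licit onset).
Putting it together: ka.ob.moz.
Syllable 2 is /ob/: onset ∅, nucleus /o/, coda /b/.

b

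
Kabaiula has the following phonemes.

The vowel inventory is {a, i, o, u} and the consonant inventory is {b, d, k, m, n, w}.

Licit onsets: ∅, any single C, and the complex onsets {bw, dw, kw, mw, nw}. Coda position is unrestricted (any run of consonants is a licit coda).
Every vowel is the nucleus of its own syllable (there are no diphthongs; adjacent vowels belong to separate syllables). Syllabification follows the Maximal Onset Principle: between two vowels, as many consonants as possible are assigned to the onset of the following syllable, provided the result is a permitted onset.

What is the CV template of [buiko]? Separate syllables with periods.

CV.V.CV

The vowels are u, i, o — 3 nuclei, so 3 syllables.
V1 /u/ – V2 /i/: hiatus — the boundary sits between the two vowels.
V2 /i/ – V3 /o/: /k/ → onset of the next syllable (single consonants are always licit onsets).
So the parse is bu.i.ko.
Mapping each syllable to C/V: /bu/ → CV, /i/ → V, /ko/ → CV.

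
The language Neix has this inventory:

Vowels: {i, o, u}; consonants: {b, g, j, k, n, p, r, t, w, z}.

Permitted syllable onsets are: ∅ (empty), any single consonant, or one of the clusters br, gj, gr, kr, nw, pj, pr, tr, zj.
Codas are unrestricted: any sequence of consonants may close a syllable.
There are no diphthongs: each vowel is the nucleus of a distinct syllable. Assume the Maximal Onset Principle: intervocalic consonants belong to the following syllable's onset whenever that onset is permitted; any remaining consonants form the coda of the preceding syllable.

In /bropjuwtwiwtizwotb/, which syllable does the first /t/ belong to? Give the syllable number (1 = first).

Vowels present: o, u, i, i, o; each is a nucleus, giving 5 syllables.
/o…u/ gap (V1→V2): /pj/ — entire cluster is a permitted onset → onset /pj/, coda ∅.
/u…i/ gap (V2→V3): /wtw/ — longest licit onset from the right is /w/, leaving /wt/ as coda.
/i…i/ gap (V3→V4): cluster /wt/ — the longest permitted-onset suffix is /t/; onset = /t/, preceding coda = /w/.
/i…o/ gap (V4→V5): /zw/ splits as /z/ + /w/ (/w/ is the longest suffix that is a licit onset).
Result: bro.pjuwt.wiw.tiz.wotb.
The first /t/ is in the coda of syllable 2 (/pjuwt/).

2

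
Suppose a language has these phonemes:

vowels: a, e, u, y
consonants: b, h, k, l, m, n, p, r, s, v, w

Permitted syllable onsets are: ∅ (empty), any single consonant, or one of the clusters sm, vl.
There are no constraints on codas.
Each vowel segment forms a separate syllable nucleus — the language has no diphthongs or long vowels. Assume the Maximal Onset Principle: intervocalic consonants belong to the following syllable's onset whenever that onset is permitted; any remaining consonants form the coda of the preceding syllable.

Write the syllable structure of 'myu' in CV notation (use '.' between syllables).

CV.V

Vowels present: y, u; each is a nucleus, giving 2 syllables.
/y…u/ gap (V1→V2): no consonants, so the boundary falls immediately after /y/.
So the parse is my.u.
Mapping each syllable to C/V: /my/ → CV, /u/ → V.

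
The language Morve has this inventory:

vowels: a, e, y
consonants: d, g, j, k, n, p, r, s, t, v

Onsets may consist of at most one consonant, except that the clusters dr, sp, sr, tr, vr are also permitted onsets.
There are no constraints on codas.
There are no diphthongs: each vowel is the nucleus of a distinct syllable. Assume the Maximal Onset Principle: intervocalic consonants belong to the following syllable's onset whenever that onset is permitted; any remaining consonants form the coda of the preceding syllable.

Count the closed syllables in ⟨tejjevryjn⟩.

Vowels present: e, e, y; each is a nucleus, giving 3 syllables.
σ1/σ2 boundary: cluster /jj/ — the longest permitted-onset suffix is /j/; onset = /j/, preceding coda = /j/.
σ2/σ3 boundary: cluster /vr/ — /vr/ is itself a permitted onset, so the whole cluster goes right; preceding coda = ∅.
Syllabification: tej.je.vryjn.
Classifying each syllable: /tej/ (closed), /je/ (open), /vryjn/ (closed).
Closed syllables: 2.

2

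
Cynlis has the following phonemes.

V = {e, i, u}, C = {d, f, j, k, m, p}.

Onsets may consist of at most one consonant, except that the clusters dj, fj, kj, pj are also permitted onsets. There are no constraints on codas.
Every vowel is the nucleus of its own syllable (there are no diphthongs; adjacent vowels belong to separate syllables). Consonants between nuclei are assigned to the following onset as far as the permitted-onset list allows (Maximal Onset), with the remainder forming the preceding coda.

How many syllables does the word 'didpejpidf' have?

3

Vowels present: i, e, i; each is a nucleus, giving 3 syllables.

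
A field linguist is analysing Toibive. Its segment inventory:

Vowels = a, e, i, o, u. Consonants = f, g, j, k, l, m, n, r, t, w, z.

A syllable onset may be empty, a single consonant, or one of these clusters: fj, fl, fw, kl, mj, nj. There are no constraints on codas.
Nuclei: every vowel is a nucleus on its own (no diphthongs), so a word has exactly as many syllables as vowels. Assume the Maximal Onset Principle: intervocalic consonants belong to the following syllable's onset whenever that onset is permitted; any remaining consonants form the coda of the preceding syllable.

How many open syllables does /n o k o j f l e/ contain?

2

The vowels are o, o, e — 3 nuclei, so 3 syllables.
V1 /o/ – V2 /o/: /k/ is a single consonant, so it becomes the next onset.
V2 /o/ – V3 /e/: cluster /jfl/ — the longest permitted-onset suffix is /fl/; onset = /fl/, preceding coda = /j/.
So the parse is no.koj.fle.
Classifying each syllable: /no/ (open), /koj/ (closed), /fle/ (open).
Open syllables: 2.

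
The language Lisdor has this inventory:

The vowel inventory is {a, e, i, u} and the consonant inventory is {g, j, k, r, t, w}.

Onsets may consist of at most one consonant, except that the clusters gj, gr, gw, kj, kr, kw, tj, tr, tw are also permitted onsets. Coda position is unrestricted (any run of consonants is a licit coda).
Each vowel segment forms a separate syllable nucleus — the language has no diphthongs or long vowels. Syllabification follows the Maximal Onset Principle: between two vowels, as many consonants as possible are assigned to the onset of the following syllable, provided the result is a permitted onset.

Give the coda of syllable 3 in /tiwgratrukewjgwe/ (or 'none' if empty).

The vowels are i, a, u, e, e — 5 nuclei, so 5 syllables.
/i…a/ gap (V1→V2): cluster /wgr/ — the longest permitted-onset suffix is /gr/; onset = /gr/, preceding coda = /w/.
/a…u/ gap (V2→V3): /tr/ — entire cluster is a permitted onset → onset /tr/, coda ∅.
/u…e/ gap (V3→V4): /k/ → onset of the next syllable (single consonants are always licit onsets).
/e…e/ gap (V4→V5): /wjgw/; trying suffixes from longest down, /gw/ is the first permitted one, so coda /wj/ | onset /gw/.
Syllabification: tiw.gra.tru.kewj.gwe.
Syllable 3 is /tru/: onset /tr/, nucleus /u/, coda ∅.

none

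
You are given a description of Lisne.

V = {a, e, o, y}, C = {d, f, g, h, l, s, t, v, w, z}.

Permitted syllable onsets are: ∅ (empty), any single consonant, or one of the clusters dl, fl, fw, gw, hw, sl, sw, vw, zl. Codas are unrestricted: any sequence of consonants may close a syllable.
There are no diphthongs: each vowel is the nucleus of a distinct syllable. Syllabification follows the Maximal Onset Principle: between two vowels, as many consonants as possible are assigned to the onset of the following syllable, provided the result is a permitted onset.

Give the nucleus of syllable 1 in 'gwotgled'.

The vowels are o, e — 2 nuclei, so 2 syllables.
The first nucleus (vowel 1 from the left) is /o/.

o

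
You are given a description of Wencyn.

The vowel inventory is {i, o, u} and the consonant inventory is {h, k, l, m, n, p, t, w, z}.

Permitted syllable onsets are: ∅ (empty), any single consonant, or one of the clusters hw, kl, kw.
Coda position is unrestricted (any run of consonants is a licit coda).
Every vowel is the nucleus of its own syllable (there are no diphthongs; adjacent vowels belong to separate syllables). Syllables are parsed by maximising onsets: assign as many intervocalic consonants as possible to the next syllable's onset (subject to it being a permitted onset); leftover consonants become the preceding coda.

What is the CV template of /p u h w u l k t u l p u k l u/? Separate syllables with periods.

CV.CCVCC.CVC.CV.CCV

Vowels present: u, u, u, u, u; each is a nucleus, giving 5 syllables.
σ1/σ2 boundary: /hw/ is a licit onset in full, so it all attaches to the next syllable.
σ2/σ3 boundary: cluster /lkt/ — the longest permitted-onset suffix is /t/; onset = /t/, preceding coda = /lk/.
σ3/σ4 boundary: cluster /lp/ — the longest permitted-onset suffix is /p/; onset = /p/, preceding coda = /l/.
σ4/σ5 boundary: cluster /kl/ — /kl/ is itself a permitted onset, so the whole cluster goes right; preceding coda = ∅.
Syllabification: pu.hwulk.tul.pu.klu.
Mapping each syllable to C/V: /pu/ → CV, /hwulk/ → CCVCC, /tul/ → CVC, /pu/ → CV, /klu/ → CCV.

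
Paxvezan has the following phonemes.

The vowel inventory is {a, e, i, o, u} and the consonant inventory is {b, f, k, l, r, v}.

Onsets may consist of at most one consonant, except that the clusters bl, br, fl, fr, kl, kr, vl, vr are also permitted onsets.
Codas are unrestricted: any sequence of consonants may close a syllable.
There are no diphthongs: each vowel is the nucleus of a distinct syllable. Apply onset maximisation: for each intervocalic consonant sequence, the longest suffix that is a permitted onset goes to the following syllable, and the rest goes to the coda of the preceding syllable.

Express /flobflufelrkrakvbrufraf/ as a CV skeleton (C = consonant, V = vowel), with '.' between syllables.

Vowels present: o, u, e, a, u, a; each is a nucleus, giving 6 syllables.
σ1/σ2 boundary: /bfl/ — longest licit onset from the right is /fl/, leaving /b/ as coda.
σ2/σ3 boundary: /f/ → onset of the next syllable (single consonants are always licit onsets).
σ3/σ4 boundary: /lrkr/ — longest licit onset from the right is /kr/, leaving /lr/ as coda.
σ4/σ5 boundary: /kvbr/; trying suffixes from longest down, /br/ is the first permitted one, so coda /kv/ | onset /br/.
σ5/σ6 boundary: /fr/ — entire cluster is a permitted onset → onset /fr/, coda ∅.
So the parse is flob.flu.felr.krakv.bru.fraf.
Mapping each syllable to C/V: /flob/ → CCVC, /flu/ → CCV, /felr/ → CVCC, /krakv/ → CCVCC, /bru/ → CCV, /fraf/ → CCVC.

CCVC.CCV.CVCC.CCVCC.CCV.CCVC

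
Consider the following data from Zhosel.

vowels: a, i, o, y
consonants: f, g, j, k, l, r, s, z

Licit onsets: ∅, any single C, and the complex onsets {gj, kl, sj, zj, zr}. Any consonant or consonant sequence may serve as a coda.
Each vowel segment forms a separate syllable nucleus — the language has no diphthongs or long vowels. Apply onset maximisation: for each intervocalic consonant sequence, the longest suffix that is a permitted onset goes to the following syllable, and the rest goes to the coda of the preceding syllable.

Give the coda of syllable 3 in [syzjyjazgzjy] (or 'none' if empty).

Vowels present: y, y, a, y; each is a nucleus, giving 4 syllables.
V1 /y/ – V2 /y/: cluster /zj/ — /zj/ is itself a permitted onset, so the whole cluster goes right; preceding coda = ∅.
V2 /y/ – V3 /a/: /j/ → onset of the next syllable (single consonants are always licit onsets).
V3 /a/ – V4 /y/: /zgzj/; trying suffixes from longest down, /zj/ is the first permitted one, so coda /zg/ | onset /zj/.
Syllabification: sy.zjy.jazg.zjy.
Syllable 3 is /jazg/: onset /j/, nucleus /a/, coda /zg/.

zg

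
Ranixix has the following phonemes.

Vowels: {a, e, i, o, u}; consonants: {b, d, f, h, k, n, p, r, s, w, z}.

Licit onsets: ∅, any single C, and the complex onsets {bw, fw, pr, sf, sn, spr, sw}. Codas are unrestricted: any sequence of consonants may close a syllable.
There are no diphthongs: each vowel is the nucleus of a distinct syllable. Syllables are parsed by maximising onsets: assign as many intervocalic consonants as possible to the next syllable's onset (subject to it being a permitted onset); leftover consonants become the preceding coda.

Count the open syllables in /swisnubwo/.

3

Nuclei (vowels): i, u, o → 3 syllables.
V1 /i/ – V2 /u/: cluster /sn/ — /sn/ is itself a permitted onset, so the whole cluster goes right; preceding coda = ∅.
V2 /u/ – V3 /o/: /bw/ — entire cluster is a permitted onset → onset /bw/, coda ∅.
Putting it together: swi.snu.bwo.
Classifying each syllable: /swi/ (open), /snu/ (open), /bwo/ (open).
Open syllables: 3.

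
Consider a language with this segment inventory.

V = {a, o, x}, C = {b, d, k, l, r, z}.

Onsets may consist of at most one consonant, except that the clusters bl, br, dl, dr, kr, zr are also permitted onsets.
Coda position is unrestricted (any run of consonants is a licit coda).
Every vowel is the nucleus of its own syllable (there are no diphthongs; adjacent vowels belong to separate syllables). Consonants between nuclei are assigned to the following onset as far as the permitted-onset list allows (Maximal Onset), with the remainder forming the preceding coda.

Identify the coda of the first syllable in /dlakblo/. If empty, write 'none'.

k

Vowels present: a, o; each is a nucleus, giving 2 syllables.
/a…o/ gap (V1→V2): /kbl/ — longest licit onset from the right is /bl/, leaving /k/ as coda.
Syllabification: dlak.blo.
Syllable 1 is /dlak/: onset /dl/, nucleus /a/, coda /k/.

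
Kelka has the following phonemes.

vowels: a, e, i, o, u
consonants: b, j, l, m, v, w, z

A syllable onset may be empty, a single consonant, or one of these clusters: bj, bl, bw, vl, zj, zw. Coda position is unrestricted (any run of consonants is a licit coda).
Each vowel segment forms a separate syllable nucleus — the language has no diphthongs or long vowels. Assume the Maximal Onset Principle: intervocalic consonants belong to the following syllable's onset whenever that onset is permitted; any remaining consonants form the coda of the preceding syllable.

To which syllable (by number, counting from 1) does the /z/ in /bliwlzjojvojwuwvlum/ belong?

Vowels present: i, o, o, u, u; each is a nucleus, giving 5 syllables.
Between /i/ (V1) and /o/ (V2): /wlzj/ splits as /wl/ + /zj/ (/zj/ is the longest suffix that is a licit onset).
Between /o/ (V2) and /o/ (V3): /jv/ — longest licit onset from the right is /v/, leaving /j/ as coda.
Between /o/ (V3) and /u/ (V4): cluster /jw/ — the longest permitted-onset suffix is /w/; onset = /w/, preceding coda = /j/.
Between /u/ (V4) and /u/ (V5): /wvl/ splits as /w/ + /vl/ (/vl/ is the longest suffix that is a licit onset).
Syllabification: bliwl.zjoj.voj.wuw.vlum.
The /z/ is in the onset of syllable 2 (/zjoj/).

2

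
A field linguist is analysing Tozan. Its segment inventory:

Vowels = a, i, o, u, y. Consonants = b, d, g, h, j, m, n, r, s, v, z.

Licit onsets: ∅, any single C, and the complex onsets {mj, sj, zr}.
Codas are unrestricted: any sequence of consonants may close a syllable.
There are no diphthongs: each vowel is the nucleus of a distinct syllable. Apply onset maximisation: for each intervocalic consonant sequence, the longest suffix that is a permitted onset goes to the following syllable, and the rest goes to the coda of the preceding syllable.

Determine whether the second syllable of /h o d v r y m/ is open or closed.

Vowels present: o, y; each is a nucleus, giving 2 syllables.
V1 /o/ – V2 /y/: /dvr/ — longest licit onset from the right is /r/, leaving /dv/ as coda.
Putting it together: hodv.rym.
Syllable 2 is /rym/ with coda /m/, so it is closed.

closed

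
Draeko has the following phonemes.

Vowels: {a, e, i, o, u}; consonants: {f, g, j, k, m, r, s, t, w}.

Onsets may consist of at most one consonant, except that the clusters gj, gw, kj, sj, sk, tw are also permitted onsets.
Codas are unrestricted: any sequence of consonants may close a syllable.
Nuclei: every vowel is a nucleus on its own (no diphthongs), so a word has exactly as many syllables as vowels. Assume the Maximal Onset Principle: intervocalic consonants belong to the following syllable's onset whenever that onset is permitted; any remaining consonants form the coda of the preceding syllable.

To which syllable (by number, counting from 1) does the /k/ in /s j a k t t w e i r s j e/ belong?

1

Vowels present: a, e, i, e; each is a nucleus, giving 4 syllables.
/a…e/ gap (V1→V2): /kttw/; trying suffixes from longest down, /tw/ is the first permitted one, so coda /kt/ | onset /tw/.
/e…i/ gap (V2→V3): no consonants, so the boundary falls immediately after /e/.
/i…e/ gap (V3→V4): /rsj/ — longest licit onset from the right is /sj/, leaving /r/ as coda.
Syllabification: sjakt.twe.ir.sje.
The /k/ is in the coda of syllable 1 (/sjakt/).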